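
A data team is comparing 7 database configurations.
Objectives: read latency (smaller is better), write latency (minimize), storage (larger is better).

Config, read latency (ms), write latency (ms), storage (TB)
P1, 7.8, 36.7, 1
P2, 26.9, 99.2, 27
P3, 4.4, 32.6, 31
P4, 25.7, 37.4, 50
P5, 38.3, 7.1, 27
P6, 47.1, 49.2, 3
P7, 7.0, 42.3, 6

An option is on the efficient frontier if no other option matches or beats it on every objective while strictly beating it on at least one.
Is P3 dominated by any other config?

No

P1: worse on read latency (7.8 vs 4.4).
P2: worse on read latency (26.9 vs 4.4).
P4: worse on read latency (25.7 vs 4.4).
P5: worse on read latency (38.3 vs 4.4).
P6: worse on read latency (47.1 vs 4.4).
P7: worse on read latency (7.0 vs 4.4).
No option is at least as good as P3 on every objective and strictly better on one.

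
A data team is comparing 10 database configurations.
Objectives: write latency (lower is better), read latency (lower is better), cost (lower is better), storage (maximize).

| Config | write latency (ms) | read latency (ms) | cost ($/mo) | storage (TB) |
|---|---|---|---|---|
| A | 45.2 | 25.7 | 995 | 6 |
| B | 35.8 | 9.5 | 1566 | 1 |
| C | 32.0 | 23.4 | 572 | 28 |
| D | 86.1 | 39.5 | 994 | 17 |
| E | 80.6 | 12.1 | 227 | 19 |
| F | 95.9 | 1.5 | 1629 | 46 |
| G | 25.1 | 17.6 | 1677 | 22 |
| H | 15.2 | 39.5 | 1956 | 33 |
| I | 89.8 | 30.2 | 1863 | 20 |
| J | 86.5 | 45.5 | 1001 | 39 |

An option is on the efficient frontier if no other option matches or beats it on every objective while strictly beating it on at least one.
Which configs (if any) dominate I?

C: write latency 32.0≤89.8, read latency 23.4≤30.2, cost 572≤1863, storage 28≥20 — dominates I.
G: write latency 25.1≤89.8, read latency 17.6≤30.2, cost 1677≤1863, storage 22≥20 — dominates I.
Others (A, B, D, E, F, H, J) are each worse than I on at least one objective.

C, G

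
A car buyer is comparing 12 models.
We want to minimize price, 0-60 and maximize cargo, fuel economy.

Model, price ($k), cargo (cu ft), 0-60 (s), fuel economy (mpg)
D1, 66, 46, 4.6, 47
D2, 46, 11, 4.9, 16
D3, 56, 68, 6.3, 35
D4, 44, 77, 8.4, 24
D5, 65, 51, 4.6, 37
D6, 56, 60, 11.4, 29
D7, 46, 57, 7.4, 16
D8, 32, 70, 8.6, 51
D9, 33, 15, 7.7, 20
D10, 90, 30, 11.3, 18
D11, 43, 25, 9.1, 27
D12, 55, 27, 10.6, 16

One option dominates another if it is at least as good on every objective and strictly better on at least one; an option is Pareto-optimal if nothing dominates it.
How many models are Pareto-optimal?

8

D1: not dominated.
D2: not dominated.
D3: not dominated.
D4: not dominated (best cargo).
D5: not dominated.
D6: dominated by D3 (price 56≤56, cargo 68≥60, 0-60 6.3≤11.4, fuel economy 35≥29).
D7: not dominated.
D8: not dominated (best price).
D9: not dominated.
D10: dominated by D1 (price 66≤90, cargo 46≥30, 0-60 4.6≤11.3, fuel economy 47≥18).
D11: dominated by D8 (price 32≤43, cargo 70≥25, 0-60 8.6≤9.1, fuel economy 51≥27).
D12: dominated by D4 (price 44≤55, cargo 77≥27, 0-60 8.4≤10.6, fuel economy 24≥16).
Pareto-optimal: D1, D2, D3, D4, D5, D7, D8, D9 → 8.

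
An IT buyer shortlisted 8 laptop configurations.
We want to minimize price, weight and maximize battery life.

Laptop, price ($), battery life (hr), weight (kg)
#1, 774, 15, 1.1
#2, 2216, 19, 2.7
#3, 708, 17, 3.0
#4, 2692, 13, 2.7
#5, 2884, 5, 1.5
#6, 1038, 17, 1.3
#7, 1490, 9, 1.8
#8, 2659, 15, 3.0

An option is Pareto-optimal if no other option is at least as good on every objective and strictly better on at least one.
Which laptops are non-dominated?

#1: not dominated (best weight).
#2: not dominated (best battery life).
#3: not dominated (best price).
#4: dominated by #1 (price 774≤2692, battery life 15≥13, weight 1.1≤2.7).
#5: dominated by #1 (price 774≤2884, battery life 15≥5, weight 1.1≤1.5).
#6: not dominated.
#7: dominated by #1 (price 774≤1490, battery life 15≥9, weight 1.1≤1.8).
#8: dominated by #1 (price 774≤2659, battery life 15≥15, weight 1.1≤3.0).

#1, #2, #3, #6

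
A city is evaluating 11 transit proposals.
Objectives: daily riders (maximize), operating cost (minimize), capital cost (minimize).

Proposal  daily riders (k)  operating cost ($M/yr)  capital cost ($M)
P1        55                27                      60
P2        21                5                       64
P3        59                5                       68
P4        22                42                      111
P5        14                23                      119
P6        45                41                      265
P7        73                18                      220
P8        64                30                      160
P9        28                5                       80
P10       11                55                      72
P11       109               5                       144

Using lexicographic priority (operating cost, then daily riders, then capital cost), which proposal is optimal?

First minimize operating cost: best is 5, kept {P2, P3, P9, P11}.
Then maximize daily riders: best is 109, kept {P11}.

P11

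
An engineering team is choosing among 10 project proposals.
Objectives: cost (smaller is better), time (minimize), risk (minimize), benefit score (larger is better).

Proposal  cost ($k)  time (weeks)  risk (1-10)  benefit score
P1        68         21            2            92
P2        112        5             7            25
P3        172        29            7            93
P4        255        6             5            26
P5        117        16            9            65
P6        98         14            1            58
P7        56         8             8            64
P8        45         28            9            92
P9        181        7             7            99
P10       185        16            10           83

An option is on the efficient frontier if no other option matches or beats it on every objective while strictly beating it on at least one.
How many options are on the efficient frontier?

9

P1: not dominated.
P2: not dominated (best time).
P3: not dominated.
P4: not dominated.
P5: not dominated.
P6: not dominated (best risk).
P7: not dominated.
P8: not dominated (best cost).
P9: not dominated (best benefit score).
P10: dominated by P9 (cost 181≤185, time 7≤16, risk 7≤10, benefit score 99≥83).
Pareto-optimal: P1, P2, P3, P4, P5, P6, P7, P8, P9 → 9.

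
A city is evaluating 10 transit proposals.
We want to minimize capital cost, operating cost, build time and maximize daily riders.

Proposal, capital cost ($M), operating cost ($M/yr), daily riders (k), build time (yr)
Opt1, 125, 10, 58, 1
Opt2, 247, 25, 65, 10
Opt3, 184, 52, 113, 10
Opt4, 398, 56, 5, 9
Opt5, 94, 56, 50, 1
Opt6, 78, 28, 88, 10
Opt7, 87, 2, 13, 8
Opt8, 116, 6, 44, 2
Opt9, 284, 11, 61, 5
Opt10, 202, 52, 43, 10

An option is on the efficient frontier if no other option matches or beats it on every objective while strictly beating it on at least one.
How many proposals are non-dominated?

8

Opt1: not dominated.
Opt2: not dominated.
Opt3: not dominated (best daily riders).
Opt4: dominated by Opt1 (capital cost 125≤398, operating cost 10≤56, daily riders 58≥5, build time 1≤9).
Opt5: not dominated.
Opt6: not dominated (best capital cost).
Opt7: not dominated (best operating cost).
Opt8: not dominated.
Opt9: not dominated.
Opt10: dominated by Opt1 (capital cost 125≤202, operating cost 10≤52, daily riders 58≥43, build time 1≤10).
Pareto-optimal: Opt1, Opt2, Opt3, Opt5, Opt6, Opt7, Opt8, Opt9 → 8.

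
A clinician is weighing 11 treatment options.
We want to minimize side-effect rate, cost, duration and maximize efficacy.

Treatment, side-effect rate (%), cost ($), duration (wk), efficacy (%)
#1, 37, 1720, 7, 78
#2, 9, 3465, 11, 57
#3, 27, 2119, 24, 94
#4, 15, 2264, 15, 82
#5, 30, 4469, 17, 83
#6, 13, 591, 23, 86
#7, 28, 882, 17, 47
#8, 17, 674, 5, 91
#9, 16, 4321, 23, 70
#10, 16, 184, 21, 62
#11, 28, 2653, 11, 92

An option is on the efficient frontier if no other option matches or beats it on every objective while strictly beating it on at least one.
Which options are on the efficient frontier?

#2, #3, #4, #6, #8, #10, #11

#1: dominated by #8 (side-effect rate 17≤37, cost 674≤1720, duration 5≤7, efficacy 91≥78).
#2: not dominated (best side-effect rate).
#3: not dominated (best efficacy).
#4: not dominated.
#5: dominated by #8 (side-effect rate 17≤30, cost 674≤4469, duration 5≤17, efficacy 91≥83).
#6: not dominated.
#7: dominated by #8 (side-effect rate 17≤28, cost 674≤882, duration 5≤17, efficacy 91≥47).
#8: not dominated (best duration).
#9: dominated by #4 (side-effect rate 15≤16, cost 2264≤4321, duration 15≤23, efficacy 82≥70).
#10: not dominated (best cost).
#11: not dominated.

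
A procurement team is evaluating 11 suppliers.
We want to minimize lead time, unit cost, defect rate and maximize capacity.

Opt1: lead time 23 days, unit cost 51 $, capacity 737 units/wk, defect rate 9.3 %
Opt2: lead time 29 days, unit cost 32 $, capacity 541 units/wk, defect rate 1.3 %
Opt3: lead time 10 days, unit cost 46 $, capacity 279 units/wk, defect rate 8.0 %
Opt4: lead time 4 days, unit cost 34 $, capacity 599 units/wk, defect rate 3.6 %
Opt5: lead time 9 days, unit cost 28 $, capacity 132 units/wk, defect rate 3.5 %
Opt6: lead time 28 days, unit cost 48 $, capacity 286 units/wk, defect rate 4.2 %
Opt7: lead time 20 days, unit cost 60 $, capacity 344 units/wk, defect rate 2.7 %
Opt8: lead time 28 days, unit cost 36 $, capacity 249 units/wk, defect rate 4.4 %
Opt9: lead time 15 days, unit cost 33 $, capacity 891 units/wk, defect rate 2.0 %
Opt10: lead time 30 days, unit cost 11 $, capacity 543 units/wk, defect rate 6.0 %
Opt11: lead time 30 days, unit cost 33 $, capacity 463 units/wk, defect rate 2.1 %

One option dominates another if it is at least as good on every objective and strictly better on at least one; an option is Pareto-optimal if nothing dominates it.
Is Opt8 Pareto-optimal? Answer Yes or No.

Opt4 vs Opt8: lead time 4≤28, unit cost 34≤36, capacity 599≥249, defect rate 3.6≤4.4 — Opt4 is at least as good on every objective and strictly better on at least one, so Opt4 dominates Opt8.

No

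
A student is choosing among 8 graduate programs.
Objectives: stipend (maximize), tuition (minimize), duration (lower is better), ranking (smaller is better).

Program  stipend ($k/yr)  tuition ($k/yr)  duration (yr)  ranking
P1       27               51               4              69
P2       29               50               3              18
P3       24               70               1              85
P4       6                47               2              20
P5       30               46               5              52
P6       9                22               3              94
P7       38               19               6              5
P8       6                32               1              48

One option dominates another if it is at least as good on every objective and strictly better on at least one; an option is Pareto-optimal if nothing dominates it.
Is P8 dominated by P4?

P4 vs P8: P4 is worse on tuition (47 vs 32), so it does not dominate P8.

No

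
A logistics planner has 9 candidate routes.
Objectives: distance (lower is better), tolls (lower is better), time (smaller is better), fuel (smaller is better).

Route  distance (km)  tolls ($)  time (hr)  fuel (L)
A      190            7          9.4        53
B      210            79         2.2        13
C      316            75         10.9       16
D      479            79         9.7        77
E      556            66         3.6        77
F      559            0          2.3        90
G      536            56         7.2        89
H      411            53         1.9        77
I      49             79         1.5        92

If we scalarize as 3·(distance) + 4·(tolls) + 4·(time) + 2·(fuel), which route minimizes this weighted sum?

I

A: 3·190 + 4·7 + 4·9.4 + 2·53 = 741.6
B: 3·210 + 4·79 + 4·2.2 + 2·13 = 980.8
C: 3·316 + 4·75 + 4·10.9 + 2·16 = 1323.6
D: 3·479 + 4·79 + 4·9.7 + 2·77 = 1945.8
E: 3·556 + 4·66 + 4·3.6 + 2·77 = 2100.4
F: 3·559 + 4·0 + 4·2.3 + 2·90 = 1866.2
G: 3·536 + 4·56 + 4·7.2 + 2·89 = 2038.8
H: 3·411 + 4·53 + 4·1.9 + 2·77 = 1606.6
I: 3·49 + 4·79 + 4·1.5 + 2·92 = 653.0
Lowest: I at 653.0.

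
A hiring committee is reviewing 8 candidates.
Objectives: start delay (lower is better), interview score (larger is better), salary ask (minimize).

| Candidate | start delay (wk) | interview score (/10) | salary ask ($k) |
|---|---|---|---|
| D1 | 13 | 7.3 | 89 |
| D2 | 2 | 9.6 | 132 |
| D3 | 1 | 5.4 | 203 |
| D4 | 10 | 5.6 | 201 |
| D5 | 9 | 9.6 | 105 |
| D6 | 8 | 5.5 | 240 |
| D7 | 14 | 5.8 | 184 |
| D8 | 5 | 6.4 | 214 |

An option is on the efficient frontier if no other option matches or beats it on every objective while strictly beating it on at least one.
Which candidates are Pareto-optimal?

D1: not dominated (best salary ask).
D2: not dominated.
D3: not dominated (best start delay).
D4: dominated by D2 (start delay 2≤10, interview score 9.6≥5.6, salary ask 132≤201).
D5: not dominated.
D6: dominated by D2 (start delay 2≤8, interview score 9.6≥5.5, salary ask 132≤240).
D7: dominated by D1 (start delay 13≤14, interview score 7.3≥5.8, salary ask 89≤184).
D8: dominated by D2 (start delay 2≤5, interview score 9.6≥6.4, salary ask 132≤214).

D1, D2, D3, D5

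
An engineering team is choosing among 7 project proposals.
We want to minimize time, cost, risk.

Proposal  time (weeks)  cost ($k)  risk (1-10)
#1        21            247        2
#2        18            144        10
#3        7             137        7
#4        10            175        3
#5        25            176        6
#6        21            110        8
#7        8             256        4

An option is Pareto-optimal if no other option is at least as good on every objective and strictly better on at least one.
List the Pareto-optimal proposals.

#1: not dominated (best risk).
#2: dominated by #3 (time 7≤18, cost 137≤144, risk 7≤10).
#3: not dominated (best time).
#4: not dominated.
#5: dominated by #4 (time 10≤25, cost 175≤176, risk 3≤6).
#6: not dominated (best cost).
#7: not dominated.

#1, #3, #4, #6, #7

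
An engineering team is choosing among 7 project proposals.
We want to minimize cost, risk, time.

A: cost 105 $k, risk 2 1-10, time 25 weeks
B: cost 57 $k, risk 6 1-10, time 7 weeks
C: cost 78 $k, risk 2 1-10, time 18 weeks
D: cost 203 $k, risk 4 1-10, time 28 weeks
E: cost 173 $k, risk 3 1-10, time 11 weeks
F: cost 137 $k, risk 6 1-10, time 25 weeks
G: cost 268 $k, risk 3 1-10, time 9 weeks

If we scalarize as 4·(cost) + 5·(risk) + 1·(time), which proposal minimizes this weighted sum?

B

A: 4·105 + 5·2 + 1·25 = 455
B: 4·57 + 5·6 + 1·7 = 265
C: 4·78 + 5·2 + 1·18 = 340
D: 4·203 + 5·4 + 1·28 = 860
E: 4·173 + 5·3 + 1·11 = 718
F: 4·137 + 5·6 + 1·25 = 603
G: 4·268 + 5·3 + 1·9 = 1096
Lowest: B at 265.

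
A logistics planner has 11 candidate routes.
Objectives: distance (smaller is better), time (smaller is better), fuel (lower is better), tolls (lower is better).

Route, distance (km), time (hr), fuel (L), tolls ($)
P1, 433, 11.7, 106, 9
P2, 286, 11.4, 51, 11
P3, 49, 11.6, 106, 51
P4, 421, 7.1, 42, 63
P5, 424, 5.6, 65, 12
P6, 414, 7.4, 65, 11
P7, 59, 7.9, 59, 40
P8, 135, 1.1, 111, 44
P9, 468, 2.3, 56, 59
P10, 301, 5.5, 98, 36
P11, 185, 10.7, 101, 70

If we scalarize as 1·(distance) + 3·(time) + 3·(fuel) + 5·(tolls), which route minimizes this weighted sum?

P1: 1·433 + 3·11.7 + 3·106 + 5·9 = 831.1
P2: 1·286 + 3·11.4 + 3·51 + 5·11 = 528.2
P3: 1·49 + 3·11.6 + 3·106 + 5·51 = 656.8
P4: 1·421 + 3·7.1 + 3·42 + 5·63 = 883.3
P5: 1·424 + 3·5.6 + 3·65 + 5·12 = 695.8
P6: 1·414 + 3·7.4 + 3·65 + 5·11 = 686.2
P7: 1·59 + 3·7.9 + 3·59 + 5·40 = 459.7
P8: 1·135 + 3·1.1 + 3·111 + 5·44 = 691.3
P9: 1·468 + 3·2.3 + 3·56 + 5·59 = 937.9
P10: 1·301 + 3·5.5 + 3·98 + 5·36 = 791.5
P11: 1·185 + 3·10.7 + 3·101 + 5·70 = 870.1
Lowest: P7 at 459.7.

P7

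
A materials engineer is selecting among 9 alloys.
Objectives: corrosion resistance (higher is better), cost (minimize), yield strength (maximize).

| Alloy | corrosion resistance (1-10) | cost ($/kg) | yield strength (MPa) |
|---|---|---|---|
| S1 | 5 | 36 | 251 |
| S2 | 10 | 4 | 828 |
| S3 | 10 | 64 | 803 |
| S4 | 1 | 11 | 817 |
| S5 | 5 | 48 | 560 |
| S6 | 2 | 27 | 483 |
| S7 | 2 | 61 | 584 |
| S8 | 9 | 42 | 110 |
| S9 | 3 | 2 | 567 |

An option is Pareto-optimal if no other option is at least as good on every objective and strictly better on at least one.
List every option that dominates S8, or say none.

S2: corrosion resistance 10≥9, cost 4≤42, yield strength 828≥110 — dominates S8.
Others (S1, S3, S4, S5, S6, S7, S9) are each worse than S8 on at least one objective.

S2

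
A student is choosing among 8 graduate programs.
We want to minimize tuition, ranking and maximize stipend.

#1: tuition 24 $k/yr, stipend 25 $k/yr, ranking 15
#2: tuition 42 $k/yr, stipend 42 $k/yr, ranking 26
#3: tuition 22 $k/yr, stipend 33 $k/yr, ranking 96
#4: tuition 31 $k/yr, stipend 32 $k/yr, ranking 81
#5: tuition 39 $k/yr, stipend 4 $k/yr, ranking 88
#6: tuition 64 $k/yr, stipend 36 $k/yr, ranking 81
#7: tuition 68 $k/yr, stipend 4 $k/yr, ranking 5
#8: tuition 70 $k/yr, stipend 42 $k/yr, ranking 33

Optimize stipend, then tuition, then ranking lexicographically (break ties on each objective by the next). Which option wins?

#2

First maximize stipend: best is 42, kept {#2, #8}.
Then minimize tuition: best is 42, kept {#2}.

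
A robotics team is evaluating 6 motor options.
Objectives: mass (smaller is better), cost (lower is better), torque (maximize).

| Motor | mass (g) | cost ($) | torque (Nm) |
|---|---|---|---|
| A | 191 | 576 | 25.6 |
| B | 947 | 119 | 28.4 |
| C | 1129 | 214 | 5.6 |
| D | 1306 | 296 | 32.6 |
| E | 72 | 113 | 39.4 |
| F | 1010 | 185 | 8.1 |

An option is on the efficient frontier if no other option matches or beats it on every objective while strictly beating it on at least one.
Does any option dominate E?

No

A: worse on mass (191 vs 72).
B: worse on mass (947 vs 72).
C: worse on mass (1129 vs 72).
D: worse on mass (1306 vs 72).
F: worse on mass (1010 vs 72).
No option is at least as good as E on every objective and strictly better on one.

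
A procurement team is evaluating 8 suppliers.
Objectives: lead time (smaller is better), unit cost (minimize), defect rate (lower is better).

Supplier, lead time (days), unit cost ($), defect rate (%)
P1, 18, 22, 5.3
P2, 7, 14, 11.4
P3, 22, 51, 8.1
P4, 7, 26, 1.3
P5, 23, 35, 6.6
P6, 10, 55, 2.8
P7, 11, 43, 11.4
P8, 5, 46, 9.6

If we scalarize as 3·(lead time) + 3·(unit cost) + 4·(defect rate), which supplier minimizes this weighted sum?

P1: 3·18 + 3·22 + 4·5.3 = 141.2
P2: 3·7 + 3·14 + 4·11.4 = 108.6
P3: 3·22 + 3·51 + 4·8.1 = 251.4
P4: 3·7 + 3·26 + 4·1.3 = 104.2
P5: 3·23 + 3·35 + 4·6.6 = 200.4
P6: 3·10 + 3·55 + 4·2.8 = 206.2
P7: 3·11 + 3·43 + 4·11.4 = 207.6
P8: 3·5 + 3·46 + 4·9.6 = 191.4
Lowest: P4 at 104.2.

P4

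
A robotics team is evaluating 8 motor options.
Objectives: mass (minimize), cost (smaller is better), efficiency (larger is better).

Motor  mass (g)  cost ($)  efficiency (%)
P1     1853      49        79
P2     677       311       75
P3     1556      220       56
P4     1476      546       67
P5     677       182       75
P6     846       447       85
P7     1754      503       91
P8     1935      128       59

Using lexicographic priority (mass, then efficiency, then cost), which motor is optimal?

First minimize mass: best is 677, kept {P2, P5}.
Then maximize efficiency: best is 75, kept {P2, P5}.
Then minimize cost: best is 182, kept {P5}.

P5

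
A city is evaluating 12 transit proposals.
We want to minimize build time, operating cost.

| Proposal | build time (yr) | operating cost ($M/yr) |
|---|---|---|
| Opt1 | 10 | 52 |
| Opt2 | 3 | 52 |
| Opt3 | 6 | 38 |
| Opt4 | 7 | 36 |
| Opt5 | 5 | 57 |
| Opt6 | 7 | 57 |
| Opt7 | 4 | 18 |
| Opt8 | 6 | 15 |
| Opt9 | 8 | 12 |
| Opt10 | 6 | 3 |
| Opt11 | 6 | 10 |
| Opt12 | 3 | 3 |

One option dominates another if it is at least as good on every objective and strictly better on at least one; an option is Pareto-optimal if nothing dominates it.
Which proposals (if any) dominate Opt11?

Opt10, Opt12

Opt10: build time 6≤6, operating cost 3≤10 — dominates Opt11.
Opt12: build time 3≤6, operating cost 3≤10 — dominates Opt11.
Others (Opt1, Opt2, Opt3, Opt4, Opt5, Opt6, Opt7, Opt8, Opt9) are each worse than Opt11 on at least one objective.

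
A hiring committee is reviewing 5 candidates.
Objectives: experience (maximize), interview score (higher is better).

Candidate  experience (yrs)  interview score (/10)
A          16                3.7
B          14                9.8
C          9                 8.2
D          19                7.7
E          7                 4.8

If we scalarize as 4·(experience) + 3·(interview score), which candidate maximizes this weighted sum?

A: 4·16 + 3·3.7 = 75.1
B: 4·14 + 3·9.8 = 85.4
C: 4·9 + 3·8.2 = 60.6
D: 4·19 + 3·7.7 = 99.1
E: 4·7 + 3·4.8 = 42.4
Highest: D at 99.1.

D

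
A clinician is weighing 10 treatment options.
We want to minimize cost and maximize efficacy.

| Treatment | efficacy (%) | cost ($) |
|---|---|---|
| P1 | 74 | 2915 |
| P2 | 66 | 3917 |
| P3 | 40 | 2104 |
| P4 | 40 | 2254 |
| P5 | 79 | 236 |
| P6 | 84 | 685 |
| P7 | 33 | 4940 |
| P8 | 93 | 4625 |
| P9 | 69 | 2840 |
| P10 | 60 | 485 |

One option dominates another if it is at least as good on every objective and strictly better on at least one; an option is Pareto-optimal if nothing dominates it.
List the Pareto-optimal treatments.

P5, P6, P8

P1: dominated by P5 (efficacy 79≥74, cost 236≤2915).
P2: dominated by P1 (efficacy 74≥66, cost 2915≤3917).
P3: dominated by P5 (efficacy 79≥40, cost 236≤2104).
P4: dominated by P3 (efficacy 40≥40, cost 2104≤2254).
P5: not dominated (best cost).
P6: not dominated.
P7: dominated by P1 (efficacy 74≥33, cost 2915≤4940).
P8: not dominated (best efficacy).
P9: dominated by P5 (efficacy 79≥69, cost 236≤2840).
P10: dominated by P5 (efficacy 79≥60, cost 236≤485).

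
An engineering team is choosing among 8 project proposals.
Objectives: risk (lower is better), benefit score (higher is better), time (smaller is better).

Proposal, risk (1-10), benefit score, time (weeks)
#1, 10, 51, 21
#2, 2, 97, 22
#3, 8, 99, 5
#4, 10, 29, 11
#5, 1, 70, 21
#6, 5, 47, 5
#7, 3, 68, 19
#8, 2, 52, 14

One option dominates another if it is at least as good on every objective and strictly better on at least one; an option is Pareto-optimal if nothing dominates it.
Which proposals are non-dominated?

#1: dominated by #3 (risk 8≤10, benefit score 99≥51, time 5≤21).
#2: not dominated.
#3: not dominated (best benefit score).
#4: dominated by #3 (risk 8≤10, benefit score 99≥29, time 5≤11).
#5: not dominated (best risk).
#6: not dominated.
#7: not dominated.
#8: not dominated.

#2, #3, #5, #6, #7, #8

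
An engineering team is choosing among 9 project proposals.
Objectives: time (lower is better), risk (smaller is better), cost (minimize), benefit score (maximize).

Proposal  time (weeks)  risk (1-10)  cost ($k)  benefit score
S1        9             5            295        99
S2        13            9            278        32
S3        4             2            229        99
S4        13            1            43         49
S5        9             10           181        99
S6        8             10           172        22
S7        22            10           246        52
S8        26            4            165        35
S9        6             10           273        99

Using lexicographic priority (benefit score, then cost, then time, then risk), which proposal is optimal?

First maximize benefit score: best is 99, kept {S1, S3, S5, S9}.
Then minimize cost: best is 181, kept {S5}.

S5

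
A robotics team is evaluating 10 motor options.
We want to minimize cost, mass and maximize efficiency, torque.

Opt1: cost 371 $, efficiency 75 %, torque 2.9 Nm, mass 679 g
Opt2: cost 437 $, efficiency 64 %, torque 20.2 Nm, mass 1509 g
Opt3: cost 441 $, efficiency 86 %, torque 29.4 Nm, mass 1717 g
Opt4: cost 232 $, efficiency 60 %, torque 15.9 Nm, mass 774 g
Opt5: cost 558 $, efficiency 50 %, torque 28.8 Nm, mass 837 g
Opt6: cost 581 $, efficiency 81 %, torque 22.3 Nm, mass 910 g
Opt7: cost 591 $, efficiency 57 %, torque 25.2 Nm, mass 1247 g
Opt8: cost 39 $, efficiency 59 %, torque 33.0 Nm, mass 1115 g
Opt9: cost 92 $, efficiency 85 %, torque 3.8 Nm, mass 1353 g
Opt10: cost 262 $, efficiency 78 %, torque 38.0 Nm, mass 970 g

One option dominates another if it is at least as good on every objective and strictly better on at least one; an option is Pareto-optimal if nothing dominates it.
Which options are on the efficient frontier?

Opt1: not dominated (best mass).
Opt2: dominated by Opt10 (cost 262≤437, efficiency 78≥64, torque 38.0≥20.2, mass 970≤1509).
Opt3: not dominated (best efficiency).
Opt4: not dominated.
Opt5: not dominated.
Opt6: not dominated.
Opt7: dominated by Opt8 (cost 39≤591, efficiency 59≥57, torque 33.0≥25.2, mass 1115≤1247).
Opt8: not dominated (best cost).
Opt9: not dominated.
Opt10: not dominated (best torque).

Opt1, Opt3, Opt4, Opt5, Opt6, Opt8, Opt9, Opt10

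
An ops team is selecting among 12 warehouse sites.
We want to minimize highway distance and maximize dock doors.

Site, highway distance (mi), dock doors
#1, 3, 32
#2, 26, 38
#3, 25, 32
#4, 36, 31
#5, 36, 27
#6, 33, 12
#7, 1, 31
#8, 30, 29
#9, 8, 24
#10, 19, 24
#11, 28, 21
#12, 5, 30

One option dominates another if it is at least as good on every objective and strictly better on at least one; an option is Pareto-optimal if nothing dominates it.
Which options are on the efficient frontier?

#1: not dominated.
#2: not dominated (best dock doors).
#3: dominated by #1 (highway distance 3≤25, dock doors 32≥32).
#4: dominated by #1 (highway distance 3≤36, dock doors 32≥31).
#5: dominated by #1 (highway distance 3≤36, dock doors 32≥27).
#6: dominated by #1 (highway distance 3≤33, dock doors 32≥12).
#7: not dominated (best highway distance).
#8: dominated by #1 (highway distance 3≤30, dock doors 32≥29).
#9: dominated by #1 (highway distance 3≤8, dock doors 32≥24).
#10: dominated by #1 (highway distance 3≤19, dock doors 32≥24).
#11: dominated by #1 (highway distance 3≤28, dock doors 32≥21).
#12: dominated by #1 (highway distance 3≤5, dock doors 32≥30).

#1, #2, #7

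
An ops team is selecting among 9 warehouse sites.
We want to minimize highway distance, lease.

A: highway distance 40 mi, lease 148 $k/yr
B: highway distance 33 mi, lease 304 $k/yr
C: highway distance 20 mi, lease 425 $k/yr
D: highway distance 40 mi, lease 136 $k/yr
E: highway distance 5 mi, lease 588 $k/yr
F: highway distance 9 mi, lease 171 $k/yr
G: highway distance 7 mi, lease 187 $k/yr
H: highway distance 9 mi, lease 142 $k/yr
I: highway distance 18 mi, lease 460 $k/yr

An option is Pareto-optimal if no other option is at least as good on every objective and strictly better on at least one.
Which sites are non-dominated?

A: dominated by D (highway distance 40≤40, lease 136≤148).
B: dominated by F (highway distance 9≤33, lease 171≤304).
C: dominated by F (highway distance 9≤20, lease 171≤425).
D: not dominated (best lease).
E: not dominated (best highway distance).
F: dominated by H (highway distance 9≤9, lease 142≤171).
G: not dominated.
H: not dominated.
I: dominated by F (highway distance 9≤18, lease 171≤460).

D, E, G, H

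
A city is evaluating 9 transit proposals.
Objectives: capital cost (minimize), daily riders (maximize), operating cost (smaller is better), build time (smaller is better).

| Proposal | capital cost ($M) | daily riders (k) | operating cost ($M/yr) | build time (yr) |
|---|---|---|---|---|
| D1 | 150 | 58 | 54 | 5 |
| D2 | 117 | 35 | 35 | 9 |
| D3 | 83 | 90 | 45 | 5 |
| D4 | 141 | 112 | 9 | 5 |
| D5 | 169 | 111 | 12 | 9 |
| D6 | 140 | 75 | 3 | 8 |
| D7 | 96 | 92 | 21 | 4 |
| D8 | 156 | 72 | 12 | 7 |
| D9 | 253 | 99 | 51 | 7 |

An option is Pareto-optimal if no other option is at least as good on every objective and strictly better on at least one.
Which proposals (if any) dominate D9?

D4

D4: capital cost 141≤253, daily riders 112≥99, operating cost 9≤51, build time 5≤7 — dominates D9.
Others (D1, D2, D3, D5, D6, D7, D8) are each worse than D9 on at least one objective.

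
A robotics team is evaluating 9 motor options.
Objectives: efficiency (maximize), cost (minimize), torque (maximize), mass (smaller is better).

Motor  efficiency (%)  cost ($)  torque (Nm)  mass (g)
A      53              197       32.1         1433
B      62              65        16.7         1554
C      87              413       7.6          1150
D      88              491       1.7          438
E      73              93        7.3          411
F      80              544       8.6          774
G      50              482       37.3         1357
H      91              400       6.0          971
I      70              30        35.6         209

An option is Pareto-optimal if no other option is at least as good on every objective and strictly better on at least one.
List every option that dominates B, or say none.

I: efficiency 70≥62, cost 30≤65, torque 35.6≥16.7, mass 209≤1554 — dominates B.
Others (A, C, D, E, F, G, H) are each worse than B on at least one objective.

I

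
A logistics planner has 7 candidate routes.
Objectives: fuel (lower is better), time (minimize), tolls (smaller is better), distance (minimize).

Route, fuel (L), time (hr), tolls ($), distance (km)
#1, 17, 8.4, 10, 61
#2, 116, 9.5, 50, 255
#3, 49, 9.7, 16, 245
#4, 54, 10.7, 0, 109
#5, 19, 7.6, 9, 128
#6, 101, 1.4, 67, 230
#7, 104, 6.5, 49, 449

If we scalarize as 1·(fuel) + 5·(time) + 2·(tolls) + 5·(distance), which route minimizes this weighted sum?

#1

#1: 1·17 + 5·8.4 + 2·10 + 5·61 = 384.0
#2: 1·116 + 5·9.5 + 2·50 + 5·255 = 1538.5
#3: 1·49 + 5·9.7 + 2·16 + 5·245 = 1354.5
#4: 1·54 + 5·10.7 + 2·0 + 5·109 = 652.5
#5: 1·19 + 5·7.6 + 2·9 + 5·128 = 715.0
#6: 1·101 + 5·1.4 + 2·67 + 5·230 = 1392.0
#7: 1·104 + 5·6.5 + 2·49 + 5·449 = 2479.5
Lowest: #1 at 384.0.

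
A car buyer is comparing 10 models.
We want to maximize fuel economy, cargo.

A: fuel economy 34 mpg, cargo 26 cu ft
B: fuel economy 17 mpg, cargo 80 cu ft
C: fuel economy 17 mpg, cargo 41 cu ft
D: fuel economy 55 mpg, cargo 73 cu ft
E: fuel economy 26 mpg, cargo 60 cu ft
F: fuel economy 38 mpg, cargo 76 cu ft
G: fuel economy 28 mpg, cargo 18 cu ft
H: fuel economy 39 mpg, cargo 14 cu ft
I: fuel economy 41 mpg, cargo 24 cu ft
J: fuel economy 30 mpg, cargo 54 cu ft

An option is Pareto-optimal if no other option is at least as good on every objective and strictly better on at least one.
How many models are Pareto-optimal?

3

A: dominated by D (fuel economy 55≥34, cargo 73≥26).
B: not dominated (best cargo).
C: dominated by B (fuel economy 17≥17, cargo 80≥41).
D: not dominated (best fuel economy).
E: dominated by D (fuel economy 55≥26, cargo 73≥60).
F: not dominated.
G: dominated by A (fuel economy 34≥28, cargo 26≥18).
H: dominated by D (fuel economy 55≥39, cargo 73≥14).
I: dominated by D (fuel economy 55≥41, cargo 73≥24).
J: dominated by D (fuel economy 55≥30, cargo 73≥54).
Pareto-optimal: B, D, F → 3.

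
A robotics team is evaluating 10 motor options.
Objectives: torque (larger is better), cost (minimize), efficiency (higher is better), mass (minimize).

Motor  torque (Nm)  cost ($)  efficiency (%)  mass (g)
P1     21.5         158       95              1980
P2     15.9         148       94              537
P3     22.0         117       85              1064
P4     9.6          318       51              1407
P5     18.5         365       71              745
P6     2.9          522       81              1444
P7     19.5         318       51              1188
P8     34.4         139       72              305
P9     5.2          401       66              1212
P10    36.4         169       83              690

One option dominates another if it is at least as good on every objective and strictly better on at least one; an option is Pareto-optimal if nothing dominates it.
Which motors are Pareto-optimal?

P1: not dominated (best efficiency).
P2: not dominated.
P3: not dominated (best cost).
P4: dominated by P2 (torque 15.9≥9.6, cost 148≤318, efficiency 94≥51, mass 537≤1407).
P5: dominated by P8 (torque 34.4≥18.5, cost 139≤365, efficiency 72≥71, mass 305≤745).
P6: dominated by P2 (torque 15.9≥2.9, cost 148≤522, efficiency 94≥81, mass 537≤1444).
P7: dominated by P3 (torque 22.0≥19.5, cost 117≤318, efficiency 85≥51, mass 1064≤1188).
P8: not dominated (best mass).
P9: dominated by P2 (torque 15.9≥5.2, cost 148≤401, efficiency 94≥66, mass 537≤1212).
P10: not dominated (best torque).

P1, P2, P3, P8, P10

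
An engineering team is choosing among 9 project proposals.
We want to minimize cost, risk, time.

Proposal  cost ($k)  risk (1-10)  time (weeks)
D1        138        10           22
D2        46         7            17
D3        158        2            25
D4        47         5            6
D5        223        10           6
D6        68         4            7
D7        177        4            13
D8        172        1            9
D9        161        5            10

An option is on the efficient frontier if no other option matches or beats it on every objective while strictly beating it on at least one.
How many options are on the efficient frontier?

5

D1: dominated by D2 (cost 46≤138, risk 7≤10, time 17≤22).
D2: not dominated (best cost).
D3: not dominated.
D4: not dominated.
D5: dominated by D4 (cost 47≤223, risk 5≤10, time 6≤6).
D6: not dominated.
D7: dominated by D6 (cost 68≤177, risk 4≤4, time 7≤13).
D8: not dominated (best risk).
D9: dominated by D4 (cost 47≤161, risk 5≤5, time 6≤10).
Pareto-optimal: D2, D3, D4, D6, D8 → 5.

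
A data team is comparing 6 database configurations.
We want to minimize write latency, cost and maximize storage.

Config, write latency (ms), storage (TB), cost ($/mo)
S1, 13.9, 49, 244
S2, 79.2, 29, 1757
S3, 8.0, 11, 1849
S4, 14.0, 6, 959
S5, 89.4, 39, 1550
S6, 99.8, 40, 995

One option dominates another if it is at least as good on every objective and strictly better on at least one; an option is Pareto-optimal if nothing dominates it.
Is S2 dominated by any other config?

Yes

S1 vs S2: write latency 13.9≤79.2, storage 49≥29, cost 244≤1757 — S1 is at least as good on every objective and strictly better on at least one, so S1 dominates S2.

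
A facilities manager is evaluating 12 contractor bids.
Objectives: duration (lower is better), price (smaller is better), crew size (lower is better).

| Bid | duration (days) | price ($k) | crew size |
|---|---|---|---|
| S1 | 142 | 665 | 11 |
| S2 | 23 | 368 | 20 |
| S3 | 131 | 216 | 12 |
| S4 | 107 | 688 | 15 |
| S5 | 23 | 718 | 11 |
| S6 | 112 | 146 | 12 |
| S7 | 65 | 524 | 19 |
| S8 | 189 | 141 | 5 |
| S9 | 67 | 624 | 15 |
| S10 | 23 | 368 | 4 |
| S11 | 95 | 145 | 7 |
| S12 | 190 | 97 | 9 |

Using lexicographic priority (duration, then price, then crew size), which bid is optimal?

First minimize duration: best is 23, kept {S2, S5, S10}.
Then minimize price: best is 368, kept {S2, S10}.
Then minimize crew size: best is 4, kept {S10}.

S10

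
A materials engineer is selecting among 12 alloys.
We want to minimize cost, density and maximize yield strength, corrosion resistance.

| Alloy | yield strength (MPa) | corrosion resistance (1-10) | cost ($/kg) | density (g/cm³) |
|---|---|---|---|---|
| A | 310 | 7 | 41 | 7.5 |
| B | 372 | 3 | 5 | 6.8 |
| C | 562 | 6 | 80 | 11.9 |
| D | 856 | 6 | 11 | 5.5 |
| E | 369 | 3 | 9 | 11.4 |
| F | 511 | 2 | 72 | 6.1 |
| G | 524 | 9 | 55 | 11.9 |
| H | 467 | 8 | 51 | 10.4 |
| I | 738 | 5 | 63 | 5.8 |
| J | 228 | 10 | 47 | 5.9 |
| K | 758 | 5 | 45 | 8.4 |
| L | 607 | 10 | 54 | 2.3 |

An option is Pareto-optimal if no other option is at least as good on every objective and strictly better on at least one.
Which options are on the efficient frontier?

A, B, D, H, J, L

A: not dominated.
B: not dominated (best cost).
C: dominated by D (yield strength 856≥562, corrosion resistance 6≥6, cost 11≤80, density 5.5≤11.9).
D: not dominated (best yield strength).
E: dominated by B (yield strength 372≥369, corrosion resistance 3≥3, cost 5≤9, density 6.8≤11.4).
F: dominated by D (yield strength 856≥511, corrosion resistance 6≥2, cost 11≤72, density 5.5≤6.1).
G: dominated by L (yield strength 607≥524, corrosion resistance 10≥9, cost 54≤55, density 2.3≤11.9).
H: not dominated.
I: dominated by D (yield strength 856≥738, corrosion resistance 6≥5, cost 11≤63, density 5.5≤5.8).
J: not dominated.
K: dominated by D (yield strength 856≥758, corrosion resistance 6≥5, cost 11≤45, density 5.5≤8.4).
L: not dominated (best density).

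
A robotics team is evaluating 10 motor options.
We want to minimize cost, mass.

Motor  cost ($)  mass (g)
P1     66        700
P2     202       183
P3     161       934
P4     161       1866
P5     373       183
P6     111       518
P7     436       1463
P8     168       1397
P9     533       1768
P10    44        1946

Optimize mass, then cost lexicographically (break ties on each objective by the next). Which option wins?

First minimize mass: best is 183, kept {P2, P5}.
Then minimize cost: best is 202, kept {P2}.

P2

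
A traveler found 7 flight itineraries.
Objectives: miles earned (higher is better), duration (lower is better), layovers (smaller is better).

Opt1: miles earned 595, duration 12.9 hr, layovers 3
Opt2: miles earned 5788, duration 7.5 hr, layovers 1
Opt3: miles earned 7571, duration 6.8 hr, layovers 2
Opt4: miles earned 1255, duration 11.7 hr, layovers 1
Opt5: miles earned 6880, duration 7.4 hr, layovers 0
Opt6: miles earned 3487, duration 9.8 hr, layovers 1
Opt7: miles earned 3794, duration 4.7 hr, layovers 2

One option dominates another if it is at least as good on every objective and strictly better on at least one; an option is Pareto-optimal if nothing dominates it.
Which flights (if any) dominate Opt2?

Opt5

Opt5: miles earned 6880≥5788, duration 7.4≤7.5, layovers 0≤1 — dominates Opt2.
Others (Opt1, Opt3, Opt4, Opt6, Opt7) are each worse than Opt2 on at least one objective.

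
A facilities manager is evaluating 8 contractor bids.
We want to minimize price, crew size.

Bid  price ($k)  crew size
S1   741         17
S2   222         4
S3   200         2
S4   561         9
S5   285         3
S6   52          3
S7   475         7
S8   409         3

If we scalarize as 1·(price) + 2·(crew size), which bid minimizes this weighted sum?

S1: 1·741 + 2·17 = 775
S2: 1·222 + 2·4 = 230
S3: 1·200 + 2·2 = 204
S4: 1·561 + 2·9 = 579
S5: 1·285 + 2·3 = 291
S6: 1·52 + 2·3 = 58
S7: 1·475 + 2·7 = 489
S8: 1·409 + 2·3 = 415
Lowest: S6 at 58.

S6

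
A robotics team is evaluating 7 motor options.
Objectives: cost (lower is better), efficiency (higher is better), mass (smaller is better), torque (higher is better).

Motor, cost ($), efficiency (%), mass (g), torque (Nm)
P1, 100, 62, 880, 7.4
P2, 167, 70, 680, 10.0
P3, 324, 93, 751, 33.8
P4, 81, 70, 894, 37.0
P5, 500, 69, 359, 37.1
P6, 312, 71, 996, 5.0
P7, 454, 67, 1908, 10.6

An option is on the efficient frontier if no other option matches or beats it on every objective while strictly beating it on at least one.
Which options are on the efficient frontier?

P1: not dominated.
P2: not dominated.
P3: not dominated (best efficiency).
P4: not dominated (best cost).
P5: not dominated (best mass).
P6: not dominated.
P7: dominated by P3 (cost 324≤454, efficiency 93≥67, mass 751≤1908, torque 33.8≥10.6).

P1, P2, P3, P4, P5, P6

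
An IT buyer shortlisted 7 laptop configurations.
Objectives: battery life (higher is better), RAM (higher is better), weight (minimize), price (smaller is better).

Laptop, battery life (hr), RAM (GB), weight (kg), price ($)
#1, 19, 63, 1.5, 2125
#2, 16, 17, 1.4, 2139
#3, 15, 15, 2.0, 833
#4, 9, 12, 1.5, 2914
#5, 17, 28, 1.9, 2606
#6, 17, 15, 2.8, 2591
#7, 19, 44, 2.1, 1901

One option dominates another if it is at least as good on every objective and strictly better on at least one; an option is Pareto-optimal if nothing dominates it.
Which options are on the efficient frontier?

#1: not dominated (best RAM).
#2: not dominated (best weight).
#3: not dominated (best price).
#4: dominated by #1 (battery life 19≥9, RAM 63≥12, weight 1.5≤1.5, price 2125≤2914).
#5: dominated by #1 (battery life 19≥17, RAM 63≥28, weight 1.5≤1.9, price 2125≤2606).
#6: dominated by #1 (battery life 19≥17, RAM 63≥15, weight 1.5≤2.8, price 2125≤2591).
#7: not dominated.

#1, #2, #3, #7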